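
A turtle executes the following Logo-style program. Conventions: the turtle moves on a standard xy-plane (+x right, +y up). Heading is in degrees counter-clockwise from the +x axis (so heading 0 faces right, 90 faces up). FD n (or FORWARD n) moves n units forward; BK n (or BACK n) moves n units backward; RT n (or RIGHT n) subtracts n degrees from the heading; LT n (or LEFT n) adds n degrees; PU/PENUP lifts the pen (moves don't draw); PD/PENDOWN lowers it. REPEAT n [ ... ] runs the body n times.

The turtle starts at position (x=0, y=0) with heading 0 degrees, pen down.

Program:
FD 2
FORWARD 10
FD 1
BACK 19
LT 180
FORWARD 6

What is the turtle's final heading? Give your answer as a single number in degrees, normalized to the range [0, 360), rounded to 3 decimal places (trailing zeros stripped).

Executing turtle program step by step:
Start: pos=(0,0), heading=0, pen down
FD 2: (0,0) -> (2,0) [heading=0, draw]
FD 10: (2,0) -> (12,0) [heading=0, draw]
FD 1: (12,0) -> (13,0) [heading=0, draw]
BK 19: (13,0) -> (-6,0) [heading=0, draw]
LT 180: heading 0 -> 180
FD 6: (-6,0) -> (-12,0) [heading=180, draw]
Final: pos=(-12,0), heading=180, 5 segment(s) drawn

Answer: 180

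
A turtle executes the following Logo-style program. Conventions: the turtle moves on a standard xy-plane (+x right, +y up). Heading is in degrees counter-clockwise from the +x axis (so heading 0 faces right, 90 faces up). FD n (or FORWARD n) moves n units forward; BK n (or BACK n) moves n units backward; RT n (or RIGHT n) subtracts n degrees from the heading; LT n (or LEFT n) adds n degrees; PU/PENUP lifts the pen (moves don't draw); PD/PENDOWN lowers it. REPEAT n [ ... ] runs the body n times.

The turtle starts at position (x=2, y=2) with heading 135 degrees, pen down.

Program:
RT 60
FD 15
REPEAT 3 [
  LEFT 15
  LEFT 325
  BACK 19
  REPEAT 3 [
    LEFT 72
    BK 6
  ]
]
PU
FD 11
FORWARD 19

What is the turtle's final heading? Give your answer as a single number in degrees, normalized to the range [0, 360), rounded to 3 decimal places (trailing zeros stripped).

Executing turtle program step by step:
Start: pos=(2,2), heading=135, pen down
RT 60: heading 135 -> 75
FD 15: (2,2) -> (5.882,16.489) [heading=75, draw]
REPEAT 3 [
  -- iteration 1/3 --
  LT 15: heading 75 -> 90
  LT 325: heading 90 -> 55
  BK 19: (5.882,16.489) -> (-5.016,0.925) [heading=55, draw]
  REPEAT 3 [
    -- iteration 1/3 --
    LT 72: heading 55 -> 127
    BK 6: (-5.016,0.925) -> (-1.405,-3.867) [heading=127, draw]
    -- iteration 2/3 --
    LT 72: heading 127 -> 199
    BK 6: (-1.405,-3.867) -> (4.268,-1.913) [heading=199, draw]
    -- iteration 3/3 --
    LT 72: heading 199 -> 271
    BK 6: (4.268,-1.913) -> (4.164,4.086) [heading=271, draw]
  ]
  -- iteration 2/3 --
  LT 15: heading 271 -> 286
  LT 325: heading 286 -> 251
  BK 19: (4.164,4.086) -> (10.349,22.051) [heading=251, draw]
  REPEAT 3 [
    -- iteration 1/3 --
    LT 72: heading 251 -> 323
    BK 6: (10.349,22.051) -> (5.558,25.661) [heading=323, draw]
    -- iteration 2/3 --
    LT 72: heading 323 -> 35
    BK 6: (5.558,25.661) -> (0.643,22.22) [heading=35, draw]
    -- iteration 3/3 --
    LT 72: heading 35 -> 107
    BK 6: (0.643,22.22) -> (2.397,16.482) [heading=107, draw]
  ]
  -- iteration 3/3 --
  LT 15: heading 107 -> 122
  LT 325: heading 122 -> 87
  BK 19: (2.397,16.482) -> (1.403,-2.492) [heading=87, draw]
  REPEAT 3 [
    -- iteration 1/3 --
    LT 72: heading 87 -> 159
    BK 6: (1.403,-2.492) -> (7.004,-4.642) [heading=159, draw]
    -- iteration 2/3 --
    LT 72: heading 159 -> 231
    BK 6: (7.004,-4.642) -> (10.78,0.021) [heading=231, draw]
    -- iteration 3/3 --
    LT 72: heading 231 -> 303
    BK 6: (10.78,0.021) -> (7.512,5.053) [heading=303, draw]
  ]
]
PU: pen up
FD 11: (7.512,5.053) -> (13.503,-4.173) [heading=303, move]
FD 19: (13.503,-4.173) -> (23.851,-20.107) [heading=303, move]
Final: pos=(23.851,-20.107), heading=303, 13 segment(s) drawn

Answer: 303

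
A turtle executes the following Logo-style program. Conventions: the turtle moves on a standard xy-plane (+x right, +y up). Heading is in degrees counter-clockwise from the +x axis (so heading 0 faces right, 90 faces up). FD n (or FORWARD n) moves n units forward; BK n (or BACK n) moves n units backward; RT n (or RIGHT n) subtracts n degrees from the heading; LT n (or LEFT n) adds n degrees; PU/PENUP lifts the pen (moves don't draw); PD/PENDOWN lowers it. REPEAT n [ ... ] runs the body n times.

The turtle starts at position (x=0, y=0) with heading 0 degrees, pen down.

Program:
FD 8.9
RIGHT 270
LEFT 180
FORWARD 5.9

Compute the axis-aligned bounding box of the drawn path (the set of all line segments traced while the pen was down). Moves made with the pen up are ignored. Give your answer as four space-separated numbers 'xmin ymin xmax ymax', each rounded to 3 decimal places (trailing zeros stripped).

Executing turtle program step by step:
Start: pos=(0,0), heading=0, pen down
FD 8.9: (0,0) -> (8.9,0) [heading=0, draw]
RT 270: heading 0 -> 90
LT 180: heading 90 -> 270
FD 5.9: (8.9,0) -> (8.9,-5.9) [heading=270, draw]
Final: pos=(8.9,-5.9), heading=270, 2 segment(s) drawn

Segment endpoints: x in {0, 8.9}, y in {-5.9, 0}
xmin=0, ymin=-5.9, xmax=8.9, ymax=0

Answer: 0 -5.9 8.9 0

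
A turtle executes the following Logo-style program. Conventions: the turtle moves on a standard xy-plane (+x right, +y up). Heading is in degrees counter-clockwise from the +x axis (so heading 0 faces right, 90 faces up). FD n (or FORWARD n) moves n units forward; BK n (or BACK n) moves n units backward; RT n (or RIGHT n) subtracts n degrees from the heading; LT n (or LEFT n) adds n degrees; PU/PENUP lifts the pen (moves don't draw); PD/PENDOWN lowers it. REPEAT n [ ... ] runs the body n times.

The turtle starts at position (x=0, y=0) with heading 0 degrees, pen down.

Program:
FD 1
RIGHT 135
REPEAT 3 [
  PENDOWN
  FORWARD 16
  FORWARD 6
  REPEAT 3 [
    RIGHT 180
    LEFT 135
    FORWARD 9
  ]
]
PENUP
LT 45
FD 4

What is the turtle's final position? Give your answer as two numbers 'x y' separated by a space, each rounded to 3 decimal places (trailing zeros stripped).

Answer: -10.828 -11.941

Derivation:
Executing turtle program step by step:
Start: pos=(0,0), heading=0, pen down
FD 1: (0,0) -> (1,0) [heading=0, draw]
RT 135: heading 0 -> 225
REPEAT 3 [
  -- iteration 1/3 --
  PD: pen down
  FD 16: (1,0) -> (-10.314,-11.314) [heading=225, draw]
  FD 6: (-10.314,-11.314) -> (-14.556,-15.556) [heading=225, draw]
  REPEAT 3 [
    -- iteration 1/3 --
    RT 180: heading 225 -> 45
    LT 135: heading 45 -> 180
    FD 9: (-14.556,-15.556) -> (-23.556,-15.556) [heading=180, draw]
    -- iteration 2/3 --
    RT 180: heading 180 -> 0
    LT 135: heading 0 -> 135
    FD 9: (-23.556,-15.556) -> (-29.92,-9.192) [heading=135, draw]
    -- iteration 3/3 --
    RT 180: heading 135 -> 315
    LT 135: heading 315 -> 90
    FD 9: (-29.92,-9.192) -> (-29.92,-0.192) [heading=90, draw]
  ]
  -- iteration 2/3 --
  PD: pen down
  FD 16: (-29.92,-0.192) -> (-29.92,15.808) [heading=90, draw]
  FD 6: (-29.92,15.808) -> (-29.92,21.808) [heading=90, draw]
  REPEAT 3 [
    -- iteration 1/3 --
    RT 180: heading 90 -> 270
    LT 135: heading 270 -> 45
    FD 9: (-29.92,21.808) -> (-23.556,28.172) [heading=45, draw]
    -- iteration 2/3 --
    RT 180: heading 45 -> 225
    LT 135: heading 225 -> 0
    FD 9: (-23.556,28.172) -> (-14.556,28.172) [heading=0, draw]
    -- iteration 3/3 --
    RT 180: heading 0 -> 180
    LT 135: heading 180 -> 315
    FD 9: (-14.556,28.172) -> (-8.192,21.808) [heading=315, draw]
  ]
  -- iteration 3/3 --
  PD: pen down
  FD 16: (-8.192,21.808) -> (3.121,10.494) [heading=315, draw]
  FD 6: (3.121,10.494) -> (7.364,6.251) [heading=315, draw]
  REPEAT 3 [
    -- iteration 1/3 --
    RT 180: heading 315 -> 135
    LT 135: heading 135 -> 270
    FD 9: (7.364,6.251) -> (7.364,-2.749) [heading=270, draw]
    -- iteration 2/3 --
    RT 180: heading 270 -> 90
    LT 135: heading 90 -> 225
    FD 9: (7.364,-2.749) -> (1,-9.113) [heading=225, draw]
    -- iteration 3/3 --
    RT 180: heading 225 -> 45
    LT 135: heading 45 -> 180
    FD 9: (1,-9.113) -> (-8,-9.113) [heading=180, draw]
  ]
]
PU: pen up
LT 45: heading 180 -> 225
FD 4: (-8,-9.113) -> (-10.828,-11.941) [heading=225, move]
Final: pos=(-10.828,-11.941), heading=225, 16 segment(s) drawn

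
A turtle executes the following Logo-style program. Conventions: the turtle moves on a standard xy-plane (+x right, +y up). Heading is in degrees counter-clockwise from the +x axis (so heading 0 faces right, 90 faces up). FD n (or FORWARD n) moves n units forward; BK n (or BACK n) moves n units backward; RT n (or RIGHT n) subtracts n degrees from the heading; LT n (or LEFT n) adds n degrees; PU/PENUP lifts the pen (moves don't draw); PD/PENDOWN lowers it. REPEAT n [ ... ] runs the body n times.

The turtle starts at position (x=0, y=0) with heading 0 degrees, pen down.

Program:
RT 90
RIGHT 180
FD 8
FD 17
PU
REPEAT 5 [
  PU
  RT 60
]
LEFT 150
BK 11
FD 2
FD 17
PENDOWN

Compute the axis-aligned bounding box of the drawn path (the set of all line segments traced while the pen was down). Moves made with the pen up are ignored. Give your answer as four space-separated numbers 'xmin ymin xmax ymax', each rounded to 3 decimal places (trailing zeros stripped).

Answer: 0 0 0 25

Derivation:
Executing turtle program step by step:
Start: pos=(0,0), heading=0, pen down
RT 90: heading 0 -> 270
RT 180: heading 270 -> 90
FD 8: (0,0) -> (0,8) [heading=90, draw]
FD 17: (0,8) -> (0,25) [heading=90, draw]
PU: pen up
REPEAT 5 [
  -- iteration 1/5 --
  PU: pen up
  RT 60: heading 90 -> 30
  -- iteration 2/5 --
  PU: pen up
  RT 60: heading 30 -> 330
  -- iteration 3/5 --
  PU: pen up
  RT 60: heading 330 -> 270
  -- iteration 4/5 --
  PU: pen up
  RT 60: heading 270 -> 210
  -- iteration 5/5 --
  PU: pen up
  RT 60: heading 210 -> 150
]
LT 150: heading 150 -> 300
BK 11: (0,25) -> (-5.5,34.526) [heading=300, move]
FD 2: (-5.5,34.526) -> (-4.5,32.794) [heading=300, move]
FD 17: (-4.5,32.794) -> (4,18.072) [heading=300, move]
PD: pen down
Final: pos=(4,18.072), heading=300, 2 segment(s) drawn

Segment endpoints: x in {0, 0, 0}, y in {0, 8, 25}
xmin=0, ymin=0, xmax=0, ymax=25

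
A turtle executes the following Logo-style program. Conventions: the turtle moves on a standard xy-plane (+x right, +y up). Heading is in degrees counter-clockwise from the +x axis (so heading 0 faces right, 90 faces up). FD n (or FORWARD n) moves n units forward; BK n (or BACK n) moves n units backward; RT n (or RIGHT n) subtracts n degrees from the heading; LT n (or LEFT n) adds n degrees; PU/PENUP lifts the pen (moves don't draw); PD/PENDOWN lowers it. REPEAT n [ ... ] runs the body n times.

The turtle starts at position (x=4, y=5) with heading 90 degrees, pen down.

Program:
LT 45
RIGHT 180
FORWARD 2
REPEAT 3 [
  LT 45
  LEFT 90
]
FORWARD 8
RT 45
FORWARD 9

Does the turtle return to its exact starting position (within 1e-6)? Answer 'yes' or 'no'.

Executing turtle program step by step:
Start: pos=(4,5), heading=90, pen down
LT 45: heading 90 -> 135
RT 180: heading 135 -> 315
FD 2: (4,5) -> (5.414,3.586) [heading=315, draw]
REPEAT 3 [
  -- iteration 1/3 --
  LT 45: heading 315 -> 0
  LT 90: heading 0 -> 90
  -- iteration 2/3 --
  LT 45: heading 90 -> 135
  LT 90: heading 135 -> 225
  -- iteration 3/3 --
  LT 45: heading 225 -> 270
  LT 90: heading 270 -> 0
]
FD 8: (5.414,3.586) -> (13.414,3.586) [heading=0, draw]
RT 45: heading 0 -> 315
FD 9: (13.414,3.586) -> (19.778,-2.778) [heading=315, draw]
Final: pos=(19.778,-2.778), heading=315, 3 segment(s) drawn

Start position: (4, 5)
Final position: (19.778, -2.778)
Distance = 17.591; >= 1e-6 -> NOT closed

Answer: no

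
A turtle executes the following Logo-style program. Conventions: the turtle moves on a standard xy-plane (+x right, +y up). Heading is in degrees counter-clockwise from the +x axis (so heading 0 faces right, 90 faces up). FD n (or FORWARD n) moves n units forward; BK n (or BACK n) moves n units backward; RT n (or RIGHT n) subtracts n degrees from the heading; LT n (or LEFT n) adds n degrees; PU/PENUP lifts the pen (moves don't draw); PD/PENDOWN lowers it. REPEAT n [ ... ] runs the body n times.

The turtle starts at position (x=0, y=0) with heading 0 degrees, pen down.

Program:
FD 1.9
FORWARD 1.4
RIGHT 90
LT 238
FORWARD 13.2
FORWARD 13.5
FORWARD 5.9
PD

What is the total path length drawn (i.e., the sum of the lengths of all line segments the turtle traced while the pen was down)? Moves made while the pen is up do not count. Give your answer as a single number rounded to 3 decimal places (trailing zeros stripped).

Executing turtle program step by step:
Start: pos=(0,0), heading=0, pen down
FD 1.9: (0,0) -> (1.9,0) [heading=0, draw]
FD 1.4: (1.9,0) -> (3.3,0) [heading=0, draw]
RT 90: heading 0 -> 270
LT 238: heading 270 -> 148
FD 13.2: (3.3,0) -> (-7.894,6.995) [heading=148, draw]
FD 13.5: (-7.894,6.995) -> (-19.343,14.149) [heading=148, draw]
FD 5.9: (-19.343,14.149) -> (-24.346,17.275) [heading=148, draw]
PD: pen down
Final: pos=(-24.346,17.275), heading=148, 5 segment(s) drawn

Segment lengths:
  seg 1: (0,0) -> (1.9,0), length = 1.9
  seg 2: (1.9,0) -> (3.3,0), length = 1.4
  seg 3: (3.3,0) -> (-7.894,6.995), length = 13.2
  seg 4: (-7.894,6.995) -> (-19.343,14.149), length = 13.5
  seg 5: (-19.343,14.149) -> (-24.346,17.275), length = 5.9
Total = 35.9

Answer: 35.9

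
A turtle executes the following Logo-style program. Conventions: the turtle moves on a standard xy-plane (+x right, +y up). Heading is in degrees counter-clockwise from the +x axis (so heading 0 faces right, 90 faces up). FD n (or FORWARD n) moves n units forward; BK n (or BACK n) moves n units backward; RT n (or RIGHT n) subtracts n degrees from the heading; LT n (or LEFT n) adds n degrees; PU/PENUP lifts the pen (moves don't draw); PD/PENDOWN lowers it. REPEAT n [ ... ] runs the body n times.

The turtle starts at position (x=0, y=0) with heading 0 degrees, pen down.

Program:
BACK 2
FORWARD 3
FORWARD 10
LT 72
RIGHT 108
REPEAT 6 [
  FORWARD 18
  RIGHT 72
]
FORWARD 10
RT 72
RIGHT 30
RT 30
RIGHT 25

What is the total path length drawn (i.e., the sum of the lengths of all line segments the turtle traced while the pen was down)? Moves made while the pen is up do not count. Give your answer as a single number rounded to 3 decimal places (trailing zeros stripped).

Answer: 133

Derivation:
Executing turtle program step by step:
Start: pos=(0,0), heading=0, pen down
BK 2: (0,0) -> (-2,0) [heading=0, draw]
FD 3: (-2,0) -> (1,0) [heading=0, draw]
FD 10: (1,0) -> (11,0) [heading=0, draw]
LT 72: heading 0 -> 72
RT 108: heading 72 -> 324
REPEAT 6 [
  -- iteration 1/6 --
  FD 18: (11,0) -> (25.562,-10.58) [heading=324, draw]
  RT 72: heading 324 -> 252
  -- iteration 2/6 --
  FD 18: (25.562,-10.58) -> (20,-27.699) [heading=252, draw]
  RT 72: heading 252 -> 180
  -- iteration 3/6 --
  FD 18: (20,-27.699) -> (2,-27.699) [heading=180, draw]
  RT 72: heading 180 -> 108
  -- iteration 4/6 --
  FD 18: (2,-27.699) -> (-3.562,-10.58) [heading=108, draw]
  RT 72: heading 108 -> 36
  -- iteration 5/6 --
  FD 18: (-3.562,-10.58) -> (11,0) [heading=36, draw]
  RT 72: heading 36 -> 324
  -- iteration 6/6 --
  FD 18: (11,0) -> (25.562,-10.58) [heading=324, draw]
  RT 72: heading 324 -> 252
]
FD 10: (25.562,-10.58) -> (22.472,-20.091) [heading=252, draw]
RT 72: heading 252 -> 180
RT 30: heading 180 -> 150
RT 30: heading 150 -> 120
RT 25: heading 120 -> 95
Final: pos=(22.472,-20.091), heading=95, 10 segment(s) drawn

Segment lengths:
  seg 1: (0,0) -> (-2,0), length = 2
  seg 2: (-2,0) -> (1,0), length = 3
  seg 3: (1,0) -> (11,0), length = 10
  seg 4: (11,0) -> (25.562,-10.58), length = 18
  seg 5: (25.562,-10.58) -> (20,-27.699), length = 18
  seg 6: (20,-27.699) -> (2,-27.699), length = 18
  seg 7: (2,-27.699) -> (-3.562,-10.58), length = 18
  seg 8: (-3.562,-10.58) -> (11,0), length = 18
  seg 9: (11,0) -> (25.562,-10.58), length = 18
  seg 10: (25.562,-10.58) -> (22.472,-20.091), length = 10
Total = 133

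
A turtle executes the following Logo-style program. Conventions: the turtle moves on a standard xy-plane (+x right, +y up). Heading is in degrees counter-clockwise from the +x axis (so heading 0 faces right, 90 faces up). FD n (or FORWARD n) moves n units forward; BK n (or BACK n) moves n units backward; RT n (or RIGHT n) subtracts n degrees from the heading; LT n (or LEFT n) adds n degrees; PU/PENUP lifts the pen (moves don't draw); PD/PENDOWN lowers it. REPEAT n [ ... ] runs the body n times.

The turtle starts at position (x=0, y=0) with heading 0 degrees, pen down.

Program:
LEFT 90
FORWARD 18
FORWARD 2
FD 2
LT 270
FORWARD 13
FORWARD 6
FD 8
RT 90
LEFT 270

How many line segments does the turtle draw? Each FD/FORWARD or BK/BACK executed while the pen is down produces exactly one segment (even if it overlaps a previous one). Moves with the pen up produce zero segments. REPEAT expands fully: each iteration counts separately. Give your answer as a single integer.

Answer: 6

Derivation:
Executing turtle program step by step:
Start: pos=(0,0), heading=0, pen down
LT 90: heading 0 -> 90
FD 18: (0,0) -> (0,18) [heading=90, draw]
FD 2: (0,18) -> (0,20) [heading=90, draw]
FD 2: (0,20) -> (0,22) [heading=90, draw]
LT 270: heading 90 -> 0
FD 13: (0,22) -> (13,22) [heading=0, draw]
FD 6: (13,22) -> (19,22) [heading=0, draw]
FD 8: (19,22) -> (27,22) [heading=0, draw]
RT 90: heading 0 -> 270
LT 270: heading 270 -> 180
Final: pos=(27,22), heading=180, 6 segment(s) drawn
Segments drawn: 6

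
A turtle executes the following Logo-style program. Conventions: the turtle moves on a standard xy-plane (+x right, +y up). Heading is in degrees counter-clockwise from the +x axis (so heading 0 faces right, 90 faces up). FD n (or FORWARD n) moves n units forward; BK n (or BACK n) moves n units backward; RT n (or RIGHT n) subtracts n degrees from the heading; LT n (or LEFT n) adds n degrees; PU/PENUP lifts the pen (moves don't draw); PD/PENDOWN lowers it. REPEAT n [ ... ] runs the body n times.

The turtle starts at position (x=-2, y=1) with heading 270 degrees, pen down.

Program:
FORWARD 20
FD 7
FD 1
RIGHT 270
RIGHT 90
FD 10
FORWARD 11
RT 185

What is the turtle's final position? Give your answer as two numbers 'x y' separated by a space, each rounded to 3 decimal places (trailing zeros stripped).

Executing turtle program step by step:
Start: pos=(-2,1), heading=270, pen down
FD 20: (-2,1) -> (-2,-19) [heading=270, draw]
FD 7: (-2,-19) -> (-2,-26) [heading=270, draw]
FD 1: (-2,-26) -> (-2,-27) [heading=270, draw]
RT 270: heading 270 -> 0
RT 90: heading 0 -> 270
FD 10: (-2,-27) -> (-2,-37) [heading=270, draw]
FD 11: (-2,-37) -> (-2,-48) [heading=270, draw]
RT 185: heading 270 -> 85
Final: pos=(-2,-48), heading=85, 5 segment(s) drawn

Answer: -2 -48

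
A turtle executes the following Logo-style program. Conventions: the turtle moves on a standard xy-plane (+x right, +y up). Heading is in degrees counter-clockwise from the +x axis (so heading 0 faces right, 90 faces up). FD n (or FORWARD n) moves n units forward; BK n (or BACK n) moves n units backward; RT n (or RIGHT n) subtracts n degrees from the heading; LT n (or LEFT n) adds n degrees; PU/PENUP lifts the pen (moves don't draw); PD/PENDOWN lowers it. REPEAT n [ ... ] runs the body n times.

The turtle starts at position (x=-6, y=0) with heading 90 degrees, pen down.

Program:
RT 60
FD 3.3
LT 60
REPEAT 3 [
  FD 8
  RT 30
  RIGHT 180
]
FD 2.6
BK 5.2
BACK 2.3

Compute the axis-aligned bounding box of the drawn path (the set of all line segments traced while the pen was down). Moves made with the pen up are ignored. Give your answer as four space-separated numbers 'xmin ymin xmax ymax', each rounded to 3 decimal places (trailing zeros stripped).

Answer: -7.142 0 4.686 9.65

Derivation:
Executing turtle program step by step:
Start: pos=(-6,0), heading=90, pen down
RT 60: heading 90 -> 30
FD 3.3: (-6,0) -> (-3.142,1.65) [heading=30, draw]
LT 60: heading 30 -> 90
REPEAT 3 [
  -- iteration 1/3 --
  FD 8: (-3.142,1.65) -> (-3.142,9.65) [heading=90, draw]
  RT 30: heading 90 -> 60
  RT 180: heading 60 -> 240
  -- iteration 2/3 --
  FD 8: (-3.142,9.65) -> (-7.142,2.722) [heading=240, draw]
  RT 30: heading 240 -> 210
  RT 180: heading 210 -> 30
  -- iteration 3/3 --
  FD 8: (-7.142,2.722) -> (-0.214,6.722) [heading=30, draw]
  RT 30: heading 30 -> 0
  RT 180: heading 0 -> 180
]
FD 2.6: (-0.214,6.722) -> (-2.814,6.722) [heading=180, draw]
BK 5.2: (-2.814,6.722) -> (2.386,6.722) [heading=180, draw]
BK 2.3: (2.386,6.722) -> (4.686,6.722) [heading=180, draw]
Final: pos=(4.686,6.722), heading=180, 7 segment(s) drawn

Segment endpoints: x in {-7.142, -6, -3.142, -3.142, -2.814, -0.214, 2.386, 4.686}, y in {0, 1.65, 2.722, 6.722, 6.722, 6.722, 6.722, 9.65}
xmin=-7.142, ymin=0, xmax=4.686, ymax=9.65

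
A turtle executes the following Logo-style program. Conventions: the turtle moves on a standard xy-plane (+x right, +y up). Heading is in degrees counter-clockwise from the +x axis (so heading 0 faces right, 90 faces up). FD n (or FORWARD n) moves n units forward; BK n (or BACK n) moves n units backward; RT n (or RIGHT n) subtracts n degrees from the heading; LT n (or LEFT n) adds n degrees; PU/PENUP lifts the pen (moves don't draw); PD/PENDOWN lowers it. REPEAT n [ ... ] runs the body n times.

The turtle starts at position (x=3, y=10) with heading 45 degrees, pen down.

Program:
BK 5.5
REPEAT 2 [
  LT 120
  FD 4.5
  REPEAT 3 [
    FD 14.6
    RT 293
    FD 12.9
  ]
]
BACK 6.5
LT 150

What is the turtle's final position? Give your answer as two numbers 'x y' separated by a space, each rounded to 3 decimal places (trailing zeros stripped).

Answer: -47.537 -54.621

Derivation:
Executing turtle program step by step:
Start: pos=(3,10), heading=45, pen down
BK 5.5: (3,10) -> (-0.889,6.111) [heading=45, draw]
REPEAT 2 [
  -- iteration 1/2 --
  LT 120: heading 45 -> 165
  FD 4.5: (-0.889,6.111) -> (-5.236,7.276) [heading=165, draw]
  REPEAT 3 [
    -- iteration 1/3 --
    FD 14.6: (-5.236,7.276) -> (-19.338,11.054) [heading=165, draw]
    RT 293: heading 165 -> 232
    FD 12.9: (-19.338,11.054) -> (-27.28,0.889) [heading=232, draw]
    -- iteration 2/3 --
    FD 14.6: (-27.28,0.889) -> (-36.269,-10.616) [heading=232, draw]
    RT 293: heading 232 -> 299
    FD 12.9: (-36.269,-10.616) -> (-30.015,-21.899) [heading=299, draw]
    -- iteration 3/3 --
    FD 14.6: (-30.015,-21.899) -> (-22.937,-34.668) [heading=299, draw]
    RT 293: heading 299 -> 6
    FD 12.9: (-22.937,-34.668) -> (-10.107,-33.32) [heading=6, draw]
  ]
  -- iteration 2/2 --
  LT 120: heading 6 -> 126
  FD 4.5: (-10.107,-33.32) -> (-12.752,-29.679) [heading=126, draw]
  REPEAT 3 [
    -- iteration 1/3 --
    FD 14.6: (-12.752,-29.679) -> (-21.334,-17.867) [heading=126, draw]
    RT 293: heading 126 -> 193
    FD 12.9: (-21.334,-17.867) -> (-33.903,-20.769) [heading=193, draw]
    -- iteration 2/3 --
    FD 14.6: (-33.903,-20.769) -> (-48.129,-24.053) [heading=193, draw]
    RT 293: heading 193 -> 260
    FD 12.9: (-48.129,-24.053) -> (-50.369,-36.758) [heading=260, draw]
    -- iteration 3/3 --
    FD 14.6: (-50.369,-36.758) -> (-52.905,-51.136) [heading=260, draw]
    RT 293: heading 260 -> 327
    FD 12.9: (-52.905,-51.136) -> (-42.086,-58.162) [heading=327, draw]
  ]
]
BK 6.5: (-42.086,-58.162) -> (-47.537,-54.621) [heading=327, draw]
LT 150: heading 327 -> 117
Final: pos=(-47.537,-54.621), heading=117, 16 segment(s) drawn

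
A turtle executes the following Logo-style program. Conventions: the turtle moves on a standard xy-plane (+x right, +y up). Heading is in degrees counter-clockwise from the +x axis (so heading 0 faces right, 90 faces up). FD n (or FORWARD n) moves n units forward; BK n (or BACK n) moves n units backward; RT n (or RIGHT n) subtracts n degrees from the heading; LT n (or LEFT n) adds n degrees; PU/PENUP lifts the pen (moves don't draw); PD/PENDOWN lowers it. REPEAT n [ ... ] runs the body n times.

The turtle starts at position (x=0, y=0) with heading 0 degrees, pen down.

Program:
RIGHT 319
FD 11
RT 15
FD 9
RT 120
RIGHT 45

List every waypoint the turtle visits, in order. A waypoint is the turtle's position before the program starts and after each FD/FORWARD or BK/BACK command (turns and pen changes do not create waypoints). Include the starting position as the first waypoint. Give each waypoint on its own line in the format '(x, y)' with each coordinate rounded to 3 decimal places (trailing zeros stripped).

Executing turtle program step by step:
Start: pos=(0,0), heading=0, pen down
RT 319: heading 0 -> 41
FD 11: (0,0) -> (8.302,7.217) [heading=41, draw]
RT 15: heading 41 -> 26
FD 9: (8.302,7.217) -> (16.391,11.162) [heading=26, draw]
RT 120: heading 26 -> 266
RT 45: heading 266 -> 221
Final: pos=(16.391,11.162), heading=221, 2 segment(s) drawn
Waypoints (3 total):
(0, 0)
(8.302, 7.217)
(16.391, 11.162)

Answer: (0, 0)
(8.302, 7.217)
(16.391, 11.162)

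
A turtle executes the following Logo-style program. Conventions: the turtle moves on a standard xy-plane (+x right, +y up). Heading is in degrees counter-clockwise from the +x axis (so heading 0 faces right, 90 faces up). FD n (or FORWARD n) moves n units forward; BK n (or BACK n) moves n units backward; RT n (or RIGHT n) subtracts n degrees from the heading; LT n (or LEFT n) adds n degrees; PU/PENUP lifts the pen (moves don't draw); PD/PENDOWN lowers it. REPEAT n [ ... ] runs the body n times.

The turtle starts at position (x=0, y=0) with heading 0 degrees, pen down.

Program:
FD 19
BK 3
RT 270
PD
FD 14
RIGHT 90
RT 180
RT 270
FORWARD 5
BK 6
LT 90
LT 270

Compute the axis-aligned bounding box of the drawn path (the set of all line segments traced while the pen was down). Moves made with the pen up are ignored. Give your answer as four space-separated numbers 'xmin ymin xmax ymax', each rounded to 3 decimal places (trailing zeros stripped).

Executing turtle program step by step:
Start: pos=(0,0), heading=0, pen down
FD 19: (0,0) -> (19,0) [heading=0, draw]
BK 3: (19,0) -> (16,0) [heading=0, draw]
RT 270: heading 0 -> 90
PD: pen down
FD 14: (16,0) -> (16,14) [heading=90, draw]
RT 90: heading 90 -> 0
RT 180: heading 0 -> 180
RT 270: heading 180 -> 270
FD 5: (16,14) -> (16,9) [heading=270, draw]
BK 6: (16,9) -> (16,15) [heading=270, draw]
LT 90: heading 270 -> 0
LT 270: heading 0 -> 270
Final: pos=(16,15), heading=270, 5 segment(s) drawn

Segment endpoints: x in {0, 16, 16, 16, 19}, y in {0, 9, 14, 15}
xmin=0, ymin=0, xmax=19, ymax=15

Answer: 0 0 19 15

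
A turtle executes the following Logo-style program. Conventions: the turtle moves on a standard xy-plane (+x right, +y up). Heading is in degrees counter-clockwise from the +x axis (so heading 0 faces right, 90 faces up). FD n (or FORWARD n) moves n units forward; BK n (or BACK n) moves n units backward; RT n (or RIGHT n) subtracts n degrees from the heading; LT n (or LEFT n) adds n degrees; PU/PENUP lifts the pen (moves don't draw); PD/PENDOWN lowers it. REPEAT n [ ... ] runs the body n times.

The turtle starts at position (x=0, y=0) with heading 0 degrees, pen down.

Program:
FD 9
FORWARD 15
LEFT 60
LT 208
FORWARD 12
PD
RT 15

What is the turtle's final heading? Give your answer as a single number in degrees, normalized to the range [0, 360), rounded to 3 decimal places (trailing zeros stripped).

Answer: 253

Derivation:
Executing turtle program step by step:
Start: pos=(0,0), heading=0, pen down
FD 9: (0,0) -> (9,0) [heading=0, draw]
FD 15: (9,0) -> (24,0) [heading=0, draw]
LT 60: heading 0 -> 60
LT 208: heading 60 -> 268
FD 12: (24,0) -> (23.581,-11.993) [heading=268, draw]
PD: pen down
RT 15: heading 268 -> 253
Final: pos=(23.581,-11.993), heading=253, 3 segment(s) drawn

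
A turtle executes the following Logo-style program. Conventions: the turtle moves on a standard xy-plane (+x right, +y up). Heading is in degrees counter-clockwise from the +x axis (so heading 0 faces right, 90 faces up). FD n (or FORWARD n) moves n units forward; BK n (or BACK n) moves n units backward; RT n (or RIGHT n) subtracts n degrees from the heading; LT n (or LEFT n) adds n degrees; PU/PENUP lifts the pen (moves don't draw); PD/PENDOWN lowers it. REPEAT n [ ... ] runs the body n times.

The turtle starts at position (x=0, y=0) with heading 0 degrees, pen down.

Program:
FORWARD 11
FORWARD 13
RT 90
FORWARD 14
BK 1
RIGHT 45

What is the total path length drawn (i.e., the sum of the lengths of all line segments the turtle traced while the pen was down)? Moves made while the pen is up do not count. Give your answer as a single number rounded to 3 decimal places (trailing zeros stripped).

Executing turtle program step by step:
Start: pos=(0,0), heading=0, pen down
FD 11: (0,0) -> (11,0) [heading=0, draw]
FD 13: (11,0) -> (24,0) [heading=0, draw]
RT 90: heading 0 -> 270
FD 14: (24,0) -> (24,-14) [heading=270, draw]
BK 1: (24,-14) -> (24,-13) [heading=270, draw]
RT 45: heading 270 -> 225
Final: pos=(24,-13), heading=225, 4 segment(s) drawn

Segment lengths:
  seg 1: (0,0) -> (11,0), length = 11
  seg 2: (11,0) -> (24,0), length = 13
  seg 3: (24,0) -> (24,-14), length = 14
  seg 4: (24,-14) -> (24,-13), length = 1
Total = 39

Answer: 39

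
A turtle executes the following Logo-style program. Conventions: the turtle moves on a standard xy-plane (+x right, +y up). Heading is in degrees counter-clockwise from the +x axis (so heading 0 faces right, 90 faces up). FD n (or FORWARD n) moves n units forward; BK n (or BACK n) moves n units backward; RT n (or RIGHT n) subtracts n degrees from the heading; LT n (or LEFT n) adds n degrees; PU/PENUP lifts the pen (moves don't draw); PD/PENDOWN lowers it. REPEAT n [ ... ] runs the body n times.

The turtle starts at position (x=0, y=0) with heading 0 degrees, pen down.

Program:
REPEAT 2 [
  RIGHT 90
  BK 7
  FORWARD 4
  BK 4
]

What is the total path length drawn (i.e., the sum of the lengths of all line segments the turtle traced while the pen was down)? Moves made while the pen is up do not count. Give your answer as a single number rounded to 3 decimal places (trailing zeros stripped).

Answer: 30

Derivation:
Executing turtle program step by step:
Start: pos=(0,0), heading=0, pen down
REPEAT 2 [
  -- iteration 1/2 --
  RT 90: heading 0 -> 270
  BK 7: (0,0) -> (0,7) [heading=270, draw]
  FD 4: (0,7) -> (0,3) [heading=270, draw]
  BK 4: (0,3) -> (0,7) [heading=270, draw]
  -- iteration 2/2 --
  RT 90: heading 270 -> 180
  BK 7: (0,7) -> (7,7) [heading=180, draw]
  FD 4: (7,7) -> (3,7) [heading=180, draw]
  BK 4: (3,7) -> (7,7) [heading=180, draw]
]
Final: pos=(7,7), heading=180, 6 segment(s) drawn

Segment lengths:
  seg 1: (0,0) -> (0,7), length = 7
  seg 2: (0,7) -> (0,3), length = 4
  seg 3: (0,3) -> (0,7), length = 4
  seg 4: (0,7) -> (7,7), length = 7
  seg 5: (7,7) -> (3,7), length = 4
  seg 6: (3,7) -> (7,7), length = 4
Total = 30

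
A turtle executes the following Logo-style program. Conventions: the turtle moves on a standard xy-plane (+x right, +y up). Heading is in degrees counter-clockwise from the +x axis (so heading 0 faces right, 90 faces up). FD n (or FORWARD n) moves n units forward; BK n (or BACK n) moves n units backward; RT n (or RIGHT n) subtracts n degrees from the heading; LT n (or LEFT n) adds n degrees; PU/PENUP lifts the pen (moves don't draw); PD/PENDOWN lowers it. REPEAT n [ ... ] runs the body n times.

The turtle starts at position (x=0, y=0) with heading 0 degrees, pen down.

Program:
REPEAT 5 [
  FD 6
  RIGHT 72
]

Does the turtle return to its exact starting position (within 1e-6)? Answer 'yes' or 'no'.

Executing turtle program step by step:
Start: pos=(0,0), heading=0, pen down
REPEAT 5 [
  -- iteration 1/5 --
  FD 6: (0,0) -> (6,0) [heading=0, draw]
  RT 72: heading 0 -> 288
  -- iteration 2/5 --
  FD 6: (6,0) -> (7.854,-5.706) [heading=288, draw]
  RT 72: heading 288 -> 216
  -- iteration 3/5 --
  FD 6: (7.854,-5.706) -> (3,-9.233) [heading=216, draw]
  RT 72: heading 216 -> 144
  -- iteration 4/5 --
  FD 6: (3,-9.233) -> (-1.854,-5.706) [heading=144, draw]
  RT 72: heading 144 -> 72
  -- iteration 5/5 --
  FD 6: (-1.854,-5.706) -> (0,0) [heading=72, draw]
  RT 72: heading 72 -> 0
]
Final: pos=(0,0), heading=0, 5 segment(s) drawn

Start position: (0, 0)
Final position: (0, 0)
Distance = 0; < 1e-6 -> CLOSED

Answer: yes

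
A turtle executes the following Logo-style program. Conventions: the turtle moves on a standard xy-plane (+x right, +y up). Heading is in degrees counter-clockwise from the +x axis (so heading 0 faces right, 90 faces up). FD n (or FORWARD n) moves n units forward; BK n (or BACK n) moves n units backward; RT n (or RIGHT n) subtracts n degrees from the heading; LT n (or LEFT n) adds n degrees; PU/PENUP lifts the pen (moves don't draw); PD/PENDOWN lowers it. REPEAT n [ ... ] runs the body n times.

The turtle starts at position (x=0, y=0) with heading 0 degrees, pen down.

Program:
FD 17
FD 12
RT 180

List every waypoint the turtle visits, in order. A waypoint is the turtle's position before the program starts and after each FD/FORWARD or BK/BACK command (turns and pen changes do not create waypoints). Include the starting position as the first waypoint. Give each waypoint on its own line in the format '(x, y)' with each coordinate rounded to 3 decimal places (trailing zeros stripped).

Executing turtle program step by step:
Start: pos=(0,0), heading=0, pen down
FD 17: (0,0) -> (17,0) [heading=0, draw]
FD 12: (17,0) -> (29,0) [heading=0, draw]
RT 180: heading 0 -> 180
Final: pos=(29,0), heading=180, 2 segment(s) drawn
Waypoints (3 total):
(0, 0)
(17, 0)
(29, 0)

Answer: (0, 0)
(17, 0)
(29, 0)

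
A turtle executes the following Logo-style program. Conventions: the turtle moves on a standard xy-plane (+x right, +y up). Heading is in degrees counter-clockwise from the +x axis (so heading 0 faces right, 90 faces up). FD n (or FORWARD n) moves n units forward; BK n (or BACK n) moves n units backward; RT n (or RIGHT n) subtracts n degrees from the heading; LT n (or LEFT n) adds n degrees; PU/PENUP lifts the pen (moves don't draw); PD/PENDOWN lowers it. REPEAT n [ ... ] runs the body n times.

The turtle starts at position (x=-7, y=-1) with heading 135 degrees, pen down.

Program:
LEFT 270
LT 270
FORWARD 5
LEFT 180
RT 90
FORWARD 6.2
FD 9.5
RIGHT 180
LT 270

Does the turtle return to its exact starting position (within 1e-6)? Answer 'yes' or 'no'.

Answer: no

Derivation:
Executing turtle program step by step:
Start: pos=(-7,-1), heading=135, pen down
LT 270: heading 135 -> 45
LT 270: heading 45 -> 315
FD 5: (-7,-1) -> (-3.464,-4.536) [heading=315, draw]
LT 180: heading 315 -> 135
RT 90: heading 135 -> 45
FD 6.2: (-3.464,-4.536) -> (0.92,-0.151) [heading=45, draw]
FD 9.5: (0.92,-0.151) -> (7.637,6.566) [heading=45, draw]
RT 180: heading 45 -> 225
LT 270: heading 225 -> 135
Final: pos=(7.637,6.566), heading=135, 3 segment(s) drawn

Start position: (-7, -1)
Final position: (7.637, 6.566)
Distance = 16.477; >= 1e-6 -> NOT closed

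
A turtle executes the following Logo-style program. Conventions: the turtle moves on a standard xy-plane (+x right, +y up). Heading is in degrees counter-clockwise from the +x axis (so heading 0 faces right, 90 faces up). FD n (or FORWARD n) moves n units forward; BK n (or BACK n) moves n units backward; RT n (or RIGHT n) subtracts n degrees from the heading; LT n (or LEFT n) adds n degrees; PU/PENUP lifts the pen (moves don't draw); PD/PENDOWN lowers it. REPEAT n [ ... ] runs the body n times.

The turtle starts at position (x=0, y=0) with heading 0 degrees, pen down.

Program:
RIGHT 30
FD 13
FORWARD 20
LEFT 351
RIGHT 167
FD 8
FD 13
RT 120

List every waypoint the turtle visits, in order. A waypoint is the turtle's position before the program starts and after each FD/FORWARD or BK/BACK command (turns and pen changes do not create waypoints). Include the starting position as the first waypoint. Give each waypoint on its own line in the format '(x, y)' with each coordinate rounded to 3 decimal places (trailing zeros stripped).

Executing turtle program step by step:
Start: pos=(0,0), heading=0, pen down
RT 30: heading 0 -> 330
FD 13: (0,0) -> (11.258,-6.5) [heading=330, draw]
FD 20: (11.258,-6.5) -> (28.579,-16.5) [heading=330, draw]
LT 351: heading 330 -> 321
RT 167: heading 321 -> 154
FD 8: (28.579,-16.5) -> (21.388,-12.993) [heading=154, draw]
FD 13: (21.388,-12.993) -> (9.704,-7.294) [heading=154, draw]
RT 120: heading 154 -> 34
Final: pos=(9.704,-7.294), heading=34, 4 segment(s) drawn
Waypoints (5 total):
(0, 0)
(11.258, -6.5)
(28.579, -16.5)
(21.388, -12.993)
(9.704, -7.294)

Answer: (0, 0)
(11.258, -6.5)
(28.579, -16.5)
(21.388, -12.993)
(9.704, -7.294)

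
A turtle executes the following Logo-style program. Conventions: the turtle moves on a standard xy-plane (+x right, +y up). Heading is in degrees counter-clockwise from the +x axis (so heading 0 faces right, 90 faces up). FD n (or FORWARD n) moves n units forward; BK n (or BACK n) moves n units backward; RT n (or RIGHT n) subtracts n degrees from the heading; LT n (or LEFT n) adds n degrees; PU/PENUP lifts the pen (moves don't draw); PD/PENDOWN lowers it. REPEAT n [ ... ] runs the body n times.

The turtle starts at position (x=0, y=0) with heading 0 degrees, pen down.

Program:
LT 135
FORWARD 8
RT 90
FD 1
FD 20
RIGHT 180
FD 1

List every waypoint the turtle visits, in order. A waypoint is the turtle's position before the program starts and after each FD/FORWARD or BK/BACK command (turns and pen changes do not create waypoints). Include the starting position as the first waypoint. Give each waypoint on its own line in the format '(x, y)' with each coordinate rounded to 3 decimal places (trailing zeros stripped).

Executing turtle program step by step:
Start: pos=(0,0), heading=0, pen down
LT 135: heading 0 -> 135
FD 8: (0,0) -> (-5.657,5.657) [heading=135, draw]
RT 90: heading 135 -> 45
FD 1: (-5.657,5.657) -> (-4.95,6.364) [heading=45, draw]
FD 20: (-4.95,6.364) -> (9.192,20.506) [heading=45, draw]
RT 180: heading 45 -> 225
FD 1: (9.192,20.506) -> (8.485,19.799) [heading=225, draw]
Final: pos=(8.485,19.799), heading=225, 4 segment(s) drawn
Waypoints (5 total):
(0, 0)
(-5.657, 5.657)
(-4.95, 6.364)
(9.192, 20.506)
(8.485, 19.799)

Answer: (0, 0)
(-5.657, 5.657)
(-4.95, 6.364)
(9.192, 20.506)
(8.485, 19.799)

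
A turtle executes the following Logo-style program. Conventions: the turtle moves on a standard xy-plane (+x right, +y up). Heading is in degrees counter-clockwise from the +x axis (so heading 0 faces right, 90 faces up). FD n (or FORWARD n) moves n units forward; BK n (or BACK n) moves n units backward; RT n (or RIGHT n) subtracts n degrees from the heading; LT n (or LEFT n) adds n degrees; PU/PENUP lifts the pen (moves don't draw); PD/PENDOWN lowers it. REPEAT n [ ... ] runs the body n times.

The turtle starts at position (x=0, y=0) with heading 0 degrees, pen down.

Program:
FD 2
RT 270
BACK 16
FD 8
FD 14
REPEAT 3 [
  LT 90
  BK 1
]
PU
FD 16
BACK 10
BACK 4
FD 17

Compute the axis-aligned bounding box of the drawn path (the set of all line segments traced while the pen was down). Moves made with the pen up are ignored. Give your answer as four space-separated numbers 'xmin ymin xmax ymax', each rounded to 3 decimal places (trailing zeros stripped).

Executing turtle program step by step:
Start: pos=(0,0), heading=0, pen down
FD 2: (0,0) -> (2,0) [heading=0, draw]
RT 270: heading 0 -> 90
BK 16: (2,0) -> (2,-16) [heading=90, draw]
FD 8: (2,-16) -> (2,-8) [heading=90, draw]
FD 14: (2,-8) -> (2,6) [heading=90, draw]
REPEAT 3 [
  -- iteration 1/3 --
  LT 90: heading 90 -> 180
  BK 1: (2,6) -> (3,6) [heading=180, draw]
  -- iteration 2/3 --
  LT 90: heading 180 -> 270
  BK 1: (3,6) -> (3,7) [heading=270, draw]
  -- iteration 3/3 --
  LT 90: heading 270 -> 0
  BK 1: (3,7) -> (2,7) [heading=0, draw]
]
PU: pen up
FD 16: (2,7) -> (18,7) [heading=0, move]
BK 10: (18,7) -> (8,7) [heading=0, move]
BK 4: (8,7) -> (4,7) [heading=0, move]
FD 17: (4,7) -> (21,7) [heading=0, move]
Final: pos=(21,7), heading=0, 7 segment(s) drawn

Segment endpoints: x in {0, 2, 2, 2, 2, 3}, y in {-16, -8, 0, 6, 7}
xmin=0, ymin=-16, xmax=3, ymax=7

Answer: 0 -16 3 7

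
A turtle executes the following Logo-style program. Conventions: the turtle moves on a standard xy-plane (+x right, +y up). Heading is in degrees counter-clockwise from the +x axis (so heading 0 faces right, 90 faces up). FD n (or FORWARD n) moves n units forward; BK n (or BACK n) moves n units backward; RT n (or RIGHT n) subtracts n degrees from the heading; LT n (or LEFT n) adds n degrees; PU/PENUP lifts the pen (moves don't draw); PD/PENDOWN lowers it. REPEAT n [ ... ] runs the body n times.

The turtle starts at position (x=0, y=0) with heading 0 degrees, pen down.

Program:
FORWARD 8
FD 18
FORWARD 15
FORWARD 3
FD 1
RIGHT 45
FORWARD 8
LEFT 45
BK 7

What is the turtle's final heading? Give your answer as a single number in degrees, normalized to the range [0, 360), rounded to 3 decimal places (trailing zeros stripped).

Executing turtle program step by step:
Start: pos=(0,0), heading=0, pen down
FD 8: (0,0) -> (8,0) [heading=0, draw]
FD 18: (8,0) -> (26,0) [heading=0, draw]
FD 15: (26,0) -> (41,0) [heading=0, draw]
FD 3: (41,0) -> (44,0) [heading=0, draw]
FD 1: (44,0) -> (45,0) [heading=0, draw]
RT 45: heading 0 -> 315
FD 8: (45,0) -> (50.657,-5.657) [heading=315, draw]
LT 45: heading 315 -> 0
BK 7: (50.657,-5.657) -> (43.657,-5.657) [heading=0, draw]
Final: pos=(43.657,-5.657), heading=0, 7 segment(s) drawn

Answer: 0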